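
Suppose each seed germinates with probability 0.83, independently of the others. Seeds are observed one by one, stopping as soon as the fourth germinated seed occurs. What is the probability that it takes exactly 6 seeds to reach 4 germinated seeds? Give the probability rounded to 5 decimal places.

Y = trial on which the fourth success occurs; negative binomial, r=4, p=0.83.
P(Y=6) = C(5,3) · p^4 · (1−p)^2
= 10 · 0.47458 · 0.0289 = 0.1371545

0.13715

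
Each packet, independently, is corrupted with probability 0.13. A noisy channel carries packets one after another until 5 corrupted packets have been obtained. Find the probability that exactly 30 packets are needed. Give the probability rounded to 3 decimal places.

0.027

Y = trial on which the fifth success occurs; negative binomial, r=5, p=0.13.
P(Y=30) = C(29,4) · p^5 · (1−p)^25
= 23751 · 3.7129e-05 · 0.03076 = 0.02713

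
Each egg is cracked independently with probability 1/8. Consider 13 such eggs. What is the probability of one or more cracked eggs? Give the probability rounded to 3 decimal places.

0.824

P(at least one) = 1 − P(none) = 1 − (1 − 0.125)^13
= 1 − 0.17624 = 0.82376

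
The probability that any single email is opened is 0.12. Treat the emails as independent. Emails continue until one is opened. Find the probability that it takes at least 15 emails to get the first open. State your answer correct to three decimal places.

0.167

Y = number of emails to the first success; geometric, p = 0.12.
P(Y > 14) = P(first 14 all fail) = (1−p)^14 = 0.16702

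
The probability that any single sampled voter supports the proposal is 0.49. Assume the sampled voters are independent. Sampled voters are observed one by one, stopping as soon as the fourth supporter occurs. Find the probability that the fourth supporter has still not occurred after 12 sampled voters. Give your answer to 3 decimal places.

0.083

Needing more than 12 sampled voters ⇔ fewer than 4 successes in the first 12. With X ~ Binomial(12, 0.49), P(Y > 12) = P(X ≤ 3).
  k=0: C(12,0)·0.49^0·0.51^12 = 0.00031
  k=1: C(12,1)·0.49^1·0.51^11 = 0.00357
  k=2: C(12,2)·0.49^2·0.51^10 = 0.01886
  k=3: C(12,3)·0.49^3·0.51^9 = 0.06041
P(X ≤ 3) = 0.08316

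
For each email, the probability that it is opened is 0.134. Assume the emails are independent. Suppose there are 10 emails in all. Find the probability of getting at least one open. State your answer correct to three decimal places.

0.763

P(at least one) = 1 − P(none) = 1 − (1 − 0.134)^10
= 1 − 0.23724 = 0.76276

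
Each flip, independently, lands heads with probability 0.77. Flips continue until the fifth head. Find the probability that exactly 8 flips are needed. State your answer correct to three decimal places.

0.115

Y = trial on which the fifth success occurs; negative binomial, r=5, p=0.77.
P(Y=8) = C(7,4) · p^5 · (1−p)^3
= 35 · 0.27068 · 0.012167 = 0.11527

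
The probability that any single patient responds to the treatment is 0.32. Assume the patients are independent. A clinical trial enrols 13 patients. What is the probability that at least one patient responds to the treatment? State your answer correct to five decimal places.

0.99335

P(at least one) = 1 − P(none) = 1 − (1 − 0.32)^13
= 1 − 0.0066468 = 0.9933532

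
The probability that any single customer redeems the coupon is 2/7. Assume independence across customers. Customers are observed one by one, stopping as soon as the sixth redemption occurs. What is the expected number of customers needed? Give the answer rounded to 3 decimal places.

21.000

Y = total customers until the sixth success; negative binomial with r=6, p=0.285714.
E[Y] = r / p = 6 / 0.285714 = 21.00000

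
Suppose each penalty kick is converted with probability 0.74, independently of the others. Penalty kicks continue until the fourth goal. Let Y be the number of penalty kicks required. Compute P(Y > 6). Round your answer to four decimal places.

0.1856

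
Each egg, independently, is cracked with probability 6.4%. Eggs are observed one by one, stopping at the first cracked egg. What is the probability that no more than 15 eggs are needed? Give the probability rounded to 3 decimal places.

Y = number of eggs to the first success; geometric, p = 0.064.
P(Y ≤ 15) = 1 − (1−p)^15 = 1 − 0.37080 = 0.62920

0.629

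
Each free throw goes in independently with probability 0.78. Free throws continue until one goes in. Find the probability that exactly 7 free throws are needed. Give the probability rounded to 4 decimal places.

0.0001

Geometric (trials to first success), p = 0.78.
P(Y = 7) = (1−p)^6 · p = 0.00011338 · 0.78 = 0.000088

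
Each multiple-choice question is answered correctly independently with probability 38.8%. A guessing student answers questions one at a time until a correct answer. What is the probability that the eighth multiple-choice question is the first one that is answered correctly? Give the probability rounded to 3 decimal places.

Geometric (trials to first success), p = 0.388.
P(Y = 8) = (1−p)^7 · p = 0.032156 · 0.388 = 0.01248

0.012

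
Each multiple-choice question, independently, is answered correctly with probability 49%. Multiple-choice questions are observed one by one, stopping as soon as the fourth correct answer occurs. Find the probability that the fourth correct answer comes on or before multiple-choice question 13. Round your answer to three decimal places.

0.946

Finishing within 13 multiple-choice questions ⇔ at least 4 successes in the first 13. With X ~ Binomial(13, 0.49), P(Y ≤ 13) = 1 − P(X ≤ 3).
  k=0: C(13,0)·0.49^0·0.51^13 = 0.00016
  k=1: C(13,1)·0.49^1·0.51^12 = 0.00197
  k=2: C(13,2)·0.49^2·0.51^11 = 0.01137
  k=3: C(13,3)·0.49^3·0.51^10 = 0.04005
1 − 0.05356 = 0.94644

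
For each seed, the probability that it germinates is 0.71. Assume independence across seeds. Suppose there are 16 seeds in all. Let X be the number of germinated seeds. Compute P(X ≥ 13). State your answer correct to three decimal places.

X ~ Binomial(16, 0.71); P(X ≥ 13) = Σ C(16,k) p^k (1−p)^(16−k) over k:
  k=13: C(16,13)·0.71^13·0.29^3 = 0.15913
  k=14: C(16,14)·0.71^14·0.29^2 = 0.08348
  k=15: C(16,15)·0.71^15·0.29^1 = 0.02725
  k=16: C(16,16)·0.71^16·0.29^0 = 0.00417
Total = 0.27403

0.274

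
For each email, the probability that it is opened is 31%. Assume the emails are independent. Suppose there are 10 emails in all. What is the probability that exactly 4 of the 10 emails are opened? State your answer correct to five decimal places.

X ~ Binomial(n=10, p=0.31).
P(X=4) = C(10,4) · p^4 · (1−p)^6
= 210 · 0.0092352 · 0.10792 = 0.2092958

0.20930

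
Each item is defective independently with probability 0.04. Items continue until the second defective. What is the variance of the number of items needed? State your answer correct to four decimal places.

Y = total items until the second success; negative binomial with r=2, p=0.04.
Var(Y) = r(1−p)/p² = 2·0.96 / 0.04² = 1200.000000

1200.0000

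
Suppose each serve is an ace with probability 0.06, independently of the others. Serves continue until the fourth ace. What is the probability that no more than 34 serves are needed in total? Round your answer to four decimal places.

Finishing within 34 serves ⇔ at least 4 successes in the first 34. With X ~ Binomial(34, 0.06), P(Y ≤ 34) = 1 − P(X ≤ 3).
  k=0: C(34,0)·0.06^0·0.94^34 = 0.121996
  k=1: C(34,1)·0.06^1·0.94^33 = 0.264758
  k=2: C(34,2)·0.06^2·0.94^32 = 0.278841
  k=3: C(34,3)·0.06^3·0.94^31 = 0.189849
1 − 0.855445 = 0.144555

0.1446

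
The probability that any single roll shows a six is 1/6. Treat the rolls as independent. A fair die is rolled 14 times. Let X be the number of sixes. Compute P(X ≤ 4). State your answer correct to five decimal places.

0.93102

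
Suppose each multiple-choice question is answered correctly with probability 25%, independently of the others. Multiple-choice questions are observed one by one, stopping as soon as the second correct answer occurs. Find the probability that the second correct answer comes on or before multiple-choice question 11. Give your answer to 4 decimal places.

Finishing within 11 multiple-choice questions ⇔ at least 2 successes in the first 11. With X ~ Binomial(11, 0.25), P(Y ≤ 11) = 1 − P(X ≤ 1).
  k=0: C(11,0)·0.25^0·0.75^11 = 0.042235
  k=1: C(11,1)·0.25^1·0.75^10 = 0.154862
1 − 0.197097 = 0.802903

0.8029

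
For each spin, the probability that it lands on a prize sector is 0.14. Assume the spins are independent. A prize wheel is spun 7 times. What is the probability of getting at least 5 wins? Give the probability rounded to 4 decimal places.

0.0009

X ~ Binomial(7, 0.14); P(X ≥ 5) = Σ C(7,k) p^k (1−p)^(7−k) over k:
  k=5: C(7,5)·0.14^5·0.86^2 = 0.000835
  k=6: C(7,6)·0.14^6·0.86^1 = 0.000045
  k=7: C(7,7)·0.14^7·0.86^0 = 0.000001
Total = 0.000882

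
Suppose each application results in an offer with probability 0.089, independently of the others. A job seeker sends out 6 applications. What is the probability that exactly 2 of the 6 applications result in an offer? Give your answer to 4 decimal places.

X ~ Binomial(n=6, p=0.089).
P(X=2) = C(6,2) · p^2 · (1−p)^4
= 15 · 0.007921 · 0.68877 = 0.081836

0.0818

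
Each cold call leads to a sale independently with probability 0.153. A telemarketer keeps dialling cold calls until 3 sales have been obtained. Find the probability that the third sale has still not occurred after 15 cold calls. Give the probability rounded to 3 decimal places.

Needing more than 15 cold calls ⇔ fewer than 3 successes in the first 15. With X ~ Binomial(15, 0.153), P(Y > 15) = P(X ≤ 2).
  k=0: C(15,0)·0.153^0·0.847^15 = 0.08284
  k=1: C(15,1)·0.153^1·0.847^14 = 0.22447
  k=2: C(15,2)·0.153^2·0.847^13 = 0.28383
P(X ≤ 2) = 0.59114

0.591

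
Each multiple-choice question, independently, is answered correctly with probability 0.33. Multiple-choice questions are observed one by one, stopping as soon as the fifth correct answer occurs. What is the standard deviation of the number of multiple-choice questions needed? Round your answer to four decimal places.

5.5464

Y = total multiple-choice questions until the fifth success; negative binomial with r=5, p=0.33.
SD(Y) = √[r(1−p)/p²] = √(30.762167) = 5.546365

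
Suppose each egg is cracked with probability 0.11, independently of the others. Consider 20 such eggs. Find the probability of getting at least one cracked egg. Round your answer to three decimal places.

P(at least one) = 1 − P(none) = 1 − (1 − 0.11)^20
= 1 − 0.09723 = 0.90277

0.903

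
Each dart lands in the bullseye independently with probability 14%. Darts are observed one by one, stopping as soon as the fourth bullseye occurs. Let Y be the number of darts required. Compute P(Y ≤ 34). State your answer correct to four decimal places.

0.7201

Finishing within 34 darts ⇔ at least 4 successes in the first 34. With X ~ Binomial(34, 0.14), P(Y ≤ 34) = 1 − P(X ≤ 3).
  k=0: C(34,0)·0.14^0·0.86^34 = 0.005929
  k=1: C(34,1)·0.14^1·0.86^33 = 0.032814
  k=2: C(34,2)·0.14^2·0.86^32 = 0.088139
  k=3: C(34,3)·0.14^3·0.86^31 = 0.153048
1 − 0.279930 = 0.720070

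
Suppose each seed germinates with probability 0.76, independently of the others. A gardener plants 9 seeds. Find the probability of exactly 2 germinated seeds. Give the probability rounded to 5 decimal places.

0.00095

X ~ Binomial(n=9, p=0.76).
P(X=2) = C(9,2) · p^2 · (1−p)^7
= 36 · 0.5776 · 4.5865e-05 = 0.0009537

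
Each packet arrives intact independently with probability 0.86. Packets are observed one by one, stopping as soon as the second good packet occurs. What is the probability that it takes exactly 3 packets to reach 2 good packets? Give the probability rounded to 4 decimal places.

0.2071

Y = trial on which the second success occurs; negative binomial, r=2, p=0.86.
P(Y=3) = C(2,1) · p^2 · (1−p)^1
= 2 · 0.7396 · 0.14 = 0.207088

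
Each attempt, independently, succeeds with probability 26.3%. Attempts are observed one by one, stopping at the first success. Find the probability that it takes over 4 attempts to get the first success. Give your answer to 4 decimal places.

0.2950

Y = number of attempts to the first success; geometric, p = 0.263.
P(Y > 4) = P(first 4 all fail) = (1−p)^4 = 0.295033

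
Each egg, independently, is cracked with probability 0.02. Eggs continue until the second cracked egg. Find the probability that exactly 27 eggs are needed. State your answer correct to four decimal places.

0.0063

Y = trial on which the second success occurs; negative binomial, r=2, p=0.02.
P(Y=27) = C(26,1) · p^2 · (1−p)^25
= 26 · 0.0004 · 0.60346 = 0.006276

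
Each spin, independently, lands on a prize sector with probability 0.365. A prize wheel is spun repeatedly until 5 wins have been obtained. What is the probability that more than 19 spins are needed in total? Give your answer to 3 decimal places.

0.121

Needing more than 19 spins ⇔ fewer than 5 successes in the first 19. With X ~ Binomial(19, 0.365), P(Y > 19) = P(X ≤ 4).
  k=0: C(19,0)·0.365^0·0.635^19 = 0.00018
  k=1: C(19,1)·0.365^1·0.635^18 = 0.00195
  k=2: C(19,2)·0.365^2·0.635^17 = 0.01011
  k=3: C(19,3)·0.365^3·0.635^16 = 0.03293
  k=4: C(19,4)·0.365^4·0.635^15 = 0.07571
P(X ≤ 4) = 0.12088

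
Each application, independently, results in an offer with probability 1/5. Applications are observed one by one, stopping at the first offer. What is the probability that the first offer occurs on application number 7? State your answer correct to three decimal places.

Geometric (trials to first success), p = 0.20.
P(Y = 7) = (1−p)^6 · p = 0.26214 · 0.20 = 0.05243

0.052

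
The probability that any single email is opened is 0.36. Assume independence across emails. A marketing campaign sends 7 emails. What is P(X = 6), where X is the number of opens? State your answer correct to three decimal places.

0.010

X ~ Binomial(n=7, p=0.36).
P(X=6) = C(7,6) · p^6 · (1−p)^1
= 7 · 0.0021768 · 0.64 = 0.00975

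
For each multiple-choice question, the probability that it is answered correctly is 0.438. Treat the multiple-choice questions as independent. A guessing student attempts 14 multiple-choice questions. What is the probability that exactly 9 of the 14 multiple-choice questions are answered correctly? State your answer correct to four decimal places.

0.0666

X ~ Binomial(n=14, p=0.438).
P(X=9) = C(14,9) · p^9 · (1−p)^5
= 2002 · 0.00059329 · 0.056064 = 0.066591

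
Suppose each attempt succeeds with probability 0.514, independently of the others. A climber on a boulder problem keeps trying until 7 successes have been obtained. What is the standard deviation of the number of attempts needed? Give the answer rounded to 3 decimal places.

3.588

Y = total attempts until the seventh success; negative binomial with r=7, p=0.514.
SD(Y) = √[r(1−p)/p²] = √(12.87680) = 3.58843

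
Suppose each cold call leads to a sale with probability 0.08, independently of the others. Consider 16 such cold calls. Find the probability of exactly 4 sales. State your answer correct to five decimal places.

0.02741

X ~ Binomial(n=16, p=0.08).
P(X=4) = C(16,4) · p^4 · (1−p)^12
= 1820 · 4.096e-05 · 0.36767 = 0.0274085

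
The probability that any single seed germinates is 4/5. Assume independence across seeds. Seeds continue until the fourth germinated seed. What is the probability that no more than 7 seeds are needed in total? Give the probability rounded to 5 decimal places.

Finishing within 7 seeds ⇔ at least 4 successes in the first 7. With X ~ Binomial(7, 0.80), P(Y ≤ 7) = 1 − P(X ≤ 3).
  k=0: C(7,0)·0.80^0·0.20^7 = 0.0000128
  k=1: C(7,1)·0.80^1·0.20^6 = 0.0003584
  k=2: C(7,2)·0.80^2·0.20^5 = 0.0043008
  k=3: C(7,3)·0.80^3·0.20^4 = 0.0286720
1 − 0.0333440 = 0.9666560

0.96666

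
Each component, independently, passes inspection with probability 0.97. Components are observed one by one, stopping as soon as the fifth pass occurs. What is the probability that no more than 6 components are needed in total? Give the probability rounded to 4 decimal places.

0.9875

Finishing within 6 components ⇔ at least 5 successes in the first 6. With X ~ Binomial(6, 0.97), P(Y ≤ 6) = 1 − P(X ≤ 4).
  k=0: C(6,0)·0.97^0·0.03^6 = 0.000000
  k=1: C(6,1)·0.97^1·0.03^5 = 0.000000
  k=2: C(6,2)·0.97^2·0.03^4 = 0.000011
  k=3: C(6,3)·0.97^3·0.03^3 = 0.000493
  k=4: C(6,4)·0.97^4·0.03^2 = 0.011951
1 − 0.012456 = 0.987544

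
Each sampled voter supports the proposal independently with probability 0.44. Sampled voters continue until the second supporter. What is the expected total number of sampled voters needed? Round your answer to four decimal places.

4.5455

Y = total sampled voters until the second success; negative binomial with r=2, p=0.44.
E[Y] = r / p = 2 / 0.44 = 4.545455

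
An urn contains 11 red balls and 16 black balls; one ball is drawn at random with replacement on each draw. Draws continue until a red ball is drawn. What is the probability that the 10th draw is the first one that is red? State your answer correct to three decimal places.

Geometric (trials to first success), p = 0.407407.
P(Y = 10) = (1−p)^9 · p = 0.0090117 · 0.407407 = 0.00367

0.004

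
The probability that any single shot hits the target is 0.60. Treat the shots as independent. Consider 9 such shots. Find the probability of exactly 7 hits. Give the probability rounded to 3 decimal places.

X ~ Binomial(n=9, p=0.60).
P(X=7) = C(9,7) · p^7 · (1−p)^2
= 36 · 0.027994 · 0.16 = 0.16124

0.161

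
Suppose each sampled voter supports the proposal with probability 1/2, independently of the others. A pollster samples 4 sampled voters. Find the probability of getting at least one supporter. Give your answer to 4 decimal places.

P(at least one) = 1 − P(none) = 1 − (1 − 0.50)^4
= 1 − 0.062500 = 0.937500

0.9375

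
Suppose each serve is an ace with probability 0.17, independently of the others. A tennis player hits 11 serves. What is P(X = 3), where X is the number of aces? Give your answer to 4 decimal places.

0.1826

X ~ Binomial(n=11, p=0.17).
P(X=3) = C(11,3) · p^3 · (1−p)^8
= 165 · 0.004913 · 0.22523 = 0.182581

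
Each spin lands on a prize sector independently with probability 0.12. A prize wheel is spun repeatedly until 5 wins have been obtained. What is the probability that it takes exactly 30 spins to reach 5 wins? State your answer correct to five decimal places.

0.02419

Y = trial on which the fifth success occurs; negative binomial, r=5, p=0.12.
P(Y=30) = C(29,4) · p^5 · (1−p)^25
= 23751 · 2.4883e-05 · 0.040932 = 0.0241911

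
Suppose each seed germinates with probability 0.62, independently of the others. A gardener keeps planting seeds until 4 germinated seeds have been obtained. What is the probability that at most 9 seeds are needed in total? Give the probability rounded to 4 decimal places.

0.9213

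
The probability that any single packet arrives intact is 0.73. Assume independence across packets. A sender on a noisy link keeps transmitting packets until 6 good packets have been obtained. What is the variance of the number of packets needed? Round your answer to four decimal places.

3.0400

Y = total packets until the sixth success; negative binomial with r=6, p=0.73.
Var(Y) = r(1−p)/p² = 6·0.27 / 0.73² = 3.039970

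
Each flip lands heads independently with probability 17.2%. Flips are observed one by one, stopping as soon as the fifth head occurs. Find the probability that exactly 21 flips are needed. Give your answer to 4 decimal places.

0.0356

Y = trial on which the fifth success occurs; negative binomial, r=5, p=0.172.
P(Y=21) = C(20,4) · p^5 · (1−p)^16
= 4845 · 0.00015054 · 0.048807 = 0.035598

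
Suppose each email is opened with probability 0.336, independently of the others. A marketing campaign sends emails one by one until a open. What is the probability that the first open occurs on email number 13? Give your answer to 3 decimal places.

0.002

Geometric (trials to first success), p = 0.336.
P(Y = 13) = (1−p)^12 · p = 0.0073454 · 0.336 = 0.00247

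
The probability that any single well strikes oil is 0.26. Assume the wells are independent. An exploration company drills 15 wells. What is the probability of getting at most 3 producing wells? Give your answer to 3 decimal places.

0.426

X ~ Binomial(15, 0.26); P(X ≤ 3) = Σ C(15,k) p^k (1−p)^(15−k) over k:
  k=0: C(15,0)·0.26^0·0.74^15 = 0.01093
  k=1: C(15,1)·0.26^1·0.74^14 = 0.05758
  k=2: C(15,2)·0.26^2·0.74^13 = 0.14163
  k=3: C(15,3)·0.26^3·0.74^12 = 0.21563
Total = 0.42577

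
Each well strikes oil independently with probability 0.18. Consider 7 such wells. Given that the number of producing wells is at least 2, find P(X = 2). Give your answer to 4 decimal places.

0.6861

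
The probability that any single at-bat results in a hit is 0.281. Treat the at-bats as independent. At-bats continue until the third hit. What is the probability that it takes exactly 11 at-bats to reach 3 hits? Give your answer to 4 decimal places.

0.0713

Y = trial on which the third success occurs; negative binomial, r=3, p=0.281.
P(Y=11) = C(10,2) · p^3 · (1−p)^8
= 45 · 0.022188 · 0.071422 = 0.071312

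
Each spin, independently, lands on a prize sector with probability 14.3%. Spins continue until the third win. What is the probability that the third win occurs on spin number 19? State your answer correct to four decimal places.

Y = trial on which the third success occurs; negative binomial, r=3, p=0.143.
P(Y=19) = C(18,2) · p^3 · (1−p)^16
= 153 · 0.0029242 · 0.084663 = 0.037878

0.0379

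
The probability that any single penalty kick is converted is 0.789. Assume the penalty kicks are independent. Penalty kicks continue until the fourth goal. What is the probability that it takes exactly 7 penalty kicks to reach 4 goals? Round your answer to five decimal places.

0.07281

Y = trial on which the fourth success occurs; negative binomial, r=4, p=0.789.
P(Y=7) = C(6,3) · p^4 · (1−p)^3
= 20 · 0.38753 · 0.0093939 = 0.0728091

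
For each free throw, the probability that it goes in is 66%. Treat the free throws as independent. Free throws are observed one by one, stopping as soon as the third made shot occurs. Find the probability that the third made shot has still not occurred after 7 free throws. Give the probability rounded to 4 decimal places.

0.0492

Needing more than 7 free throws ⇔ fewer than 3 successes in the first 7. With X ~ Binomial(7, 0.66), P(Y > 7) = P(X ≤ 2).
  k=0: C(7,0)·0.66^0·0.34^7 = 0.000525
  k=1: C(7,1)·0.66^1·0.34^6 = 0.007137
  k=2: C(7,2)·0.66^2·0.34^5 = 0.041563
P(X ≤ 2) = 0.049225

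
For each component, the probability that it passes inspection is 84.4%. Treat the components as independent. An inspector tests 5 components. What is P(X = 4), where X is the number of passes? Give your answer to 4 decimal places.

X ~ Binomial(n=5, p=0.844).
P(X=4) = C(5,4) · p^4 · (1−p)^1
= 5 · 0.50742 · 0.156 = 0.395790

0.3958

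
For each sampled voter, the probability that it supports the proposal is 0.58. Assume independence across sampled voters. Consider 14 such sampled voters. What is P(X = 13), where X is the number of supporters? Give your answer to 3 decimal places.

0.005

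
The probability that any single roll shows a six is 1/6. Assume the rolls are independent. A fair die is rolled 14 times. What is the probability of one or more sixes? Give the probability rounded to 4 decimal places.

0.9221

P(at least one) = 1 − P(none) = 1 − (1 − 0.166667)^14
= 1 − 0.077887 = 0.922113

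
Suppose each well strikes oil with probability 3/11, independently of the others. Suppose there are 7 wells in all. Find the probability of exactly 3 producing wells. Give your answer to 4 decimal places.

0.1986

X ~ Binomial(n=7, p=0.272727).
P(X=3) = C(7,3) · p^3 · (1−p)^4
= 35 · 0.020285 · 0.27976 = 0.198629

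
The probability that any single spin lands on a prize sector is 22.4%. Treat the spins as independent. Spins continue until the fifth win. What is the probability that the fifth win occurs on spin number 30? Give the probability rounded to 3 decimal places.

0.024

Y = trial on which the fifth success occurs; negative binomial, r=5, p=0.224.
P(Y=30) = C(29,4) · p^5 · (1−p)^25
= 23751 · 0.00056395 · 0.0017642 = 0.02363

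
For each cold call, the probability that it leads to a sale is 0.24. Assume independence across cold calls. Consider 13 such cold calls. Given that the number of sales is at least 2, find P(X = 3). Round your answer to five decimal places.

0.29696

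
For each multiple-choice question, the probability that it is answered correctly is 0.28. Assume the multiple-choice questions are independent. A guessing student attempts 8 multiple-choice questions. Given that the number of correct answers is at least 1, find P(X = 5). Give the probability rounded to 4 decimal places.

X ~ Binomial(8, 0.28). Want P(X=5 | X≥1) = P(X=5) / P(X≥1).
P(X=5) = C(8,5)·0.28^5·0.72^3 = 0.035973
P(X≥1) = 1 − 0.072220 = 0.927780
Ratio = 0.035973 / 0.927780 = 0.038773

0.0388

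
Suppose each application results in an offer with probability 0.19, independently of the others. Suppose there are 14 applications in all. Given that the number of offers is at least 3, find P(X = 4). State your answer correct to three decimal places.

0.309

X ~ Binomial(14, 0.19). Want P(X=4 | X≥3) = P(X=4) / P(X≥3).
P(X=4) = C(14,4)·0.19^4·0.81^10 = 0.15860
P(X≥3) = 1 − 0.05233 − 0.17186 − 0.26204 = 0.51376
Ratio = 0.15860 / 0.51376 = 0.30870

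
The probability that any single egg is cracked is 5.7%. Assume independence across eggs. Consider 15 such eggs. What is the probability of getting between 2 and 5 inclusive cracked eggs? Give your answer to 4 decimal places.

0.2093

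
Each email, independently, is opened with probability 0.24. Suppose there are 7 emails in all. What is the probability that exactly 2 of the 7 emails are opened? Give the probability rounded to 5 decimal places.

0.30670

X ~ Binomial(n=7, p=0.24).
P(X=2) = C(7,2) · p^2 · (1−p)^5
= 21 · 0.0576 · 0.25355 = 0.3066971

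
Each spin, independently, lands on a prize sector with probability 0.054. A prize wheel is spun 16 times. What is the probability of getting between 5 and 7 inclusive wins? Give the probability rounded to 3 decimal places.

X ~ Binomial(16, 0.054); P(5 ≤ X ≤ 7) = Σ C(16,k) p^k (1−p)^(16−k) over k:
  k=5: C(16,5)·0.054^5·0.946^11 = 0.00109
  k=6: C(16,6)·0.054^6·0.946^10 = 0.00011
  k=7: C(16,7)·0.054^7·0.946^9 = 0.00001
Total = 0.00121

0.001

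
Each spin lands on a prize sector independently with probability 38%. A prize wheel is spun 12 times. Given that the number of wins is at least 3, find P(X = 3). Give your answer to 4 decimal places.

0.1830

X ~ Binomial(12, 0.38). Want P(X=3 | X≥3) = P(X=3) / P(X≥3).
P(X=3) = C(12,3)·0.38^3·0.62^9 = 0.163418
P(X≥3) = 1 − 0.003226 − 0.023729 − 0.079989 = 0.893056
Ratio = 0.163418 / 0.893056 = 0.182987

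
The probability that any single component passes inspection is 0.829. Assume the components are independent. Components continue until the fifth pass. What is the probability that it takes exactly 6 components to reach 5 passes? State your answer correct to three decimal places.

Y = trial on which the fifth success occurs; negative binomial, r=5, p=0.829.
P(Y=6) = C(5,4) · p^5 · (1−p)^1
= 5 · 0.39154 · 0.171 = 0.33476

0.335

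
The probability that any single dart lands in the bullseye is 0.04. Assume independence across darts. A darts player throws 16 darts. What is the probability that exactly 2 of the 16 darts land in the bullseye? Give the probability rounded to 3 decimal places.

X ~ Binomial(n=16, p=0.04).
P(X=2) = C(16,2) · p^2 · (1−p)^14
= 120 · 0.0016 · 0.56467 = 0.10842

0.108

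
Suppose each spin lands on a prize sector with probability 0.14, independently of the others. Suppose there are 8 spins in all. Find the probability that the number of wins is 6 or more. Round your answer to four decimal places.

X ~ Binomial(8, 0.14); P(X ≥ 6) = Σ C(8,k) p^k (1−p)^(8−k) over k:
  k=6: C(8,6)·0.14^6·0.86^2 = 0.000156
  k=7: C(8,7)·0.14^7·0.86^1 = 0.000007
  k=8: C(8,8)·0.14^8·0.86^0 = 0.000000
Total = 0.000163

0.0002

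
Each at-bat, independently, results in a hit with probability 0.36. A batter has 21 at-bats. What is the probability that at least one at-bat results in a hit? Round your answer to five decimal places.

0.99991

P(at least one) = 1 − P(none) = 1 − (1 − 0.36)^21
= 1 − 0.0000851 = 0.9999149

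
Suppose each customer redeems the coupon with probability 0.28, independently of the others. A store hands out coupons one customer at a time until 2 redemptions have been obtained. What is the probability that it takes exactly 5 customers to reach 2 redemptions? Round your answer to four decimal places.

Y = trial on which the second success occurs; negative binomial, r=2, p=0.28.
P(Y=5) = C(4,1) · p^2 · (1−p)^3
= 4 · 0.0784 · 0.37325 = 0.117051

0.1171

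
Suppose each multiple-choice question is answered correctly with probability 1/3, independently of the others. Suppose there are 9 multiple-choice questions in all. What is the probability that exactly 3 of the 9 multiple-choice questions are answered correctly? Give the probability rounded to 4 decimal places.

0.2731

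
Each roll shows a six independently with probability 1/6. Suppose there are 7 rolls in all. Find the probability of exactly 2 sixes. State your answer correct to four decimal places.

X ~ Binomial(n=7, p=0.166667).
P(X=2) = C(7,2) · p^2 · (1−p)^5
= 21 · 0.027778 · 0.40188 = 0.234429

0.2344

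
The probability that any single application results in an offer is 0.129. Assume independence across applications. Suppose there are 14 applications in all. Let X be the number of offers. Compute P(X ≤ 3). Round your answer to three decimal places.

X ~ Binomial(14, 0.129); P(X ≤ 3) = Σ C(14,k) p^k (1−p)^(14−k) over k:
  k=0: C(14,0)·0.129^0·0.871^14 = 0.14463
  k=1: C(14,1)·0.129^1·0.871^13 = 0.29988
  k=2: C(14,2)·0.129^2·0.871^12 = 0.28869
  k=3: C(14,3)·0.129^3·0.871^11 = 0.17103
Total = 0.90424

0.904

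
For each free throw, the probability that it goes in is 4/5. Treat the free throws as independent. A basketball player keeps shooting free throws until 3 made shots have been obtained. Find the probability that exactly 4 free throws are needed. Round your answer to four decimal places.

0.3072

Y = trial on which the third success occurs; negative binomial, r=3, p=0.80.
P(Y=4) = C(3,2) · p^3 · (1−p)^1
= 3 · 0.512 · 0.2 = 0.307200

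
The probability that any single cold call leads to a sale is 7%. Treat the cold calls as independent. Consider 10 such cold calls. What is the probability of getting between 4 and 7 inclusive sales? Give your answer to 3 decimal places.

0.004

X ~ Binomial(10, 0.07); P(4 ≤ X ≤ 7) = Σ C(10,k) p^k (1−p)^(10−k) over k:
  k=4: C(10,4)·0.07^4·0.93^6 = 0.00326
  k=5: C(10,5)·0.07^5·0.93^5 = 0.00029
  k=6: C(10,6)·0.07^6·0.93^4 = 0.00002
  k=7: C(10,7)·0.07^7·0.93^3 = 0.00000
Total = 0.00358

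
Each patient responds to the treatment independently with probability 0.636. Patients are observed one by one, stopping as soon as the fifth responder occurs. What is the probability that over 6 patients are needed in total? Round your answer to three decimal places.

0.707

Needing more than 6 patients ⇔ fewer than 5 successes in the first 6. With X ~ Binomial(6, 0.636), P(Y > 6) = P(X ≤ 4).
  k=0: C(6,0)·0.636^0·0.364^6 = 0.00233
  k=1: C(6,1)·0.636^1·0.364^5 = 0.02438
  k=2: C(6,2)·0.636^2·0.364^4 = 0.10652
  k=3: C(6,3)·0.636^3·0.364^3 = 0.24814
  k=4: C(6,4)·0.636^4·0.364^2 = 0.32518
P(X ≤ 4) = 0.70655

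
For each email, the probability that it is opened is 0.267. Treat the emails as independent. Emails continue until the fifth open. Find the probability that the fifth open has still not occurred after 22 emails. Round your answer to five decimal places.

Needing more than 22 emails ⇔ fewer than 5 successes in the first 22. With X ~ Binomial(22, 0.267), P(Y > 22) = P(X ≤ 4).
  k=0: C(22,0)·0.267^0·0.733^22 = 0.0010772
  k=1: C(22,1)·0.267^1·0.733^21 = 0.0086321
  k=2: C(22,2)·0.267^2·0.733^20 = 0.0330152
  k=3: C(22,3)·0.267^3·0.733^19 = 0.0801733
  k=4: C(22,4)·0.267^4·0.733^18 = 0.1387174
P(X ≤ 4) = 0.2616152

0.26162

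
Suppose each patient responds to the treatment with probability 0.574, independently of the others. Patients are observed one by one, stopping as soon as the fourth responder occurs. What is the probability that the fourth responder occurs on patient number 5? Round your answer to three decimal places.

0.185

Y = trial on which the fourth success occurs; negative binomial, r=4, p=0.574.
P(Y=5) = C(4,3) · p^4 · (1−p)^1
= 4 · 0.10855 · 0.426 = 0.18498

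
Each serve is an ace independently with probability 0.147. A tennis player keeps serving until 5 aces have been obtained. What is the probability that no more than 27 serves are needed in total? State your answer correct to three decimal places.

Finishing within 27 serves ⇔ at least 5 successes in the first 27. With X ~ Binomial(27, 0.147), P(Y ≤ 27) = 1 − P(X ≤ 4).
  k=0: C(27,0)·0.147^0·0.853^27 = 0.01367
  k=1: C(27,1)·0.147^1·0.853^26 = 0.06359
  k=2: C(27,2)·0.147^2·0.853^25 = 0.14245
  k=3: C(27,3)·0.147^3·0.853^24 = 0.20458
  k=4: C(27,4)·0.147^4·0.853^23 = 0.21153
1 − 0.63581 = 0.36419

0.364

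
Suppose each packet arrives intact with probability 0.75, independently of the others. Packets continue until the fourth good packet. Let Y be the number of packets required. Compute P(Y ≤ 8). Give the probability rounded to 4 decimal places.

0.9727

Finishing within 8 packets ⇔ at least 4 successes in the first 8. With X ~ Binomial(8, 0.75), P(Y ≤ 8) = 1 − P(X ≤ 3).
  k=0: C(8,0)·0.75^0·0.25^8 = 0.000015
  k=1: C(8,1)·0.75^1·0.25^7 = 0.000366
  k=2: C(8,2)·0.75^2·0.25^6 = 0.003845
  k=3: C(8,3)·0.75^3·0.25^5 = 0.023071
1 − 0.027298 = 0.972702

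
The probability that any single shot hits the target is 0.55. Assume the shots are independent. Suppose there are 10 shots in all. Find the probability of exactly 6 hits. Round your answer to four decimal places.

X ~ Binomial(n=10, p=0.55).
P(X=6) = C(10,6) · p^6 · (1−p)^4
= 210 · 0.027681 · 0.041006 = 0.238367

0.2384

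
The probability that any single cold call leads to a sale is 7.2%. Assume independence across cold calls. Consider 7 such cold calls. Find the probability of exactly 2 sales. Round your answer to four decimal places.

X ~ Binomial(n=7, p=0.072).
P(X=2) = C(7,2) · p^2 · (1−p)^5
= 21 · 0.005184 · 0.68824 = 0.074925

0.0749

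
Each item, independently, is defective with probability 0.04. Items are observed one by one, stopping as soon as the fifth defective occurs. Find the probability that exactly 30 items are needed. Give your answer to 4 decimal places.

0.0009

Y = trial on which the fifth success occurs; negative binomial, r=5, p=0.04.
P(Y=30) = C(29,4) · p^5 · (1−p)^25
= 23751 · 1.024e-07 · 0.3604 = 0.000877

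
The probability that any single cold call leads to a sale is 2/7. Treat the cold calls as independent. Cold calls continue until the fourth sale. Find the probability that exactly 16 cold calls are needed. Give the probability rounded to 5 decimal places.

0.05348

Y = trial on which the fourth success occurs; negative binomial, r=4, p=0.285714.
P(Y=16) = C(15,3) · p^4 · (1−p)^12
= 455 · 0.0066639 · 0.017639 = 0.0534814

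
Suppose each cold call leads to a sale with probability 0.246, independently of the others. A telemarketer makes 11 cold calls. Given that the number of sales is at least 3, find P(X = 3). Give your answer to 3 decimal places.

X ~ Binomial(11, 0.246). Want P(X=3 | X≥3) = P(X=3) / P(X≥3).
P(X=3) = C(11,3)·0.246^3·0.754^8 = 0.25660
P(X≥3) = 1 − 0.04478 − 0.16071 − 0.26217 = 0.53235
Ratio = 0.25660 / 0.53235 = 0.48202

0.482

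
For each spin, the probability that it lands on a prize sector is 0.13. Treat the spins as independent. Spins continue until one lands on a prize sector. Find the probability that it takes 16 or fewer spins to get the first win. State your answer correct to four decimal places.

0.8923

Y = number of spins to the first success; geometric, p = 0.13.
P(Y ≤ 16) = 1 − (1−p)^16 = 1 − 0.107723 = 0.892277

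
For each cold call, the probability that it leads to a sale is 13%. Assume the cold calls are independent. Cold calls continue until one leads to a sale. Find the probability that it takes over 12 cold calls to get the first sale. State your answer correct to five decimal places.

Y = number of cold calls to the first success; geometric, p = 0.13.
P(Y > 12) = P(first 12 all fail) = (1−p)^12 = 0.1880317

0.18803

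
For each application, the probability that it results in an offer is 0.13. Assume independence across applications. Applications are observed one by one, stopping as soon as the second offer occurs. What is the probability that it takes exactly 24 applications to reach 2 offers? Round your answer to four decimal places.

Y = trial on which the second success occurs; negative binomial, r=2, p=0.13.
P(Y=24) = C(23,1) · p^2 · (1−p)^22
= 23 · 0.0169 · 0.046711 = 0.018157

0.0182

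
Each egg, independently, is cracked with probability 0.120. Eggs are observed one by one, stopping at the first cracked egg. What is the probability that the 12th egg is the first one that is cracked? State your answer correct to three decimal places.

0.029

Geometric (trials to first success), p = 0.12.
P(Y = 12) = (1−p)^11 · p = 0.24508 · 0.12 = 0.02941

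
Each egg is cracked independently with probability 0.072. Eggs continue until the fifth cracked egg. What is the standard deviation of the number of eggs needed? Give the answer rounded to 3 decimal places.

Y = total eggs until the fifth success; negative binomial with r=5, p=0.072.
SD(Y) = √[r(1−p)/p²] = √(895.06173) = 29.91758

29.918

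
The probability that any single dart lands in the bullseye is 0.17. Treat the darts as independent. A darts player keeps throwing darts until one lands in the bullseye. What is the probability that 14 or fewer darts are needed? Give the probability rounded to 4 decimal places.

0.9264

Y = number of darts to the first success; geometric, p = 0.17.
P(Y ≤ 14) = 1 − (1−p)^14 = 1 − 0.073637 = 0.926363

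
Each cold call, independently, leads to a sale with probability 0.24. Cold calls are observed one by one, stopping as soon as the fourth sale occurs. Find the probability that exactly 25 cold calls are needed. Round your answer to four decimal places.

Y = trial on which the fourth success occurs; negative binomial, r=4, p=0.24.
P(Y=25) = C(24,3) · p^4 · (1−p)^21
= 2024 · 0.0033178 · 0.0031411 = 0.021093

0.0211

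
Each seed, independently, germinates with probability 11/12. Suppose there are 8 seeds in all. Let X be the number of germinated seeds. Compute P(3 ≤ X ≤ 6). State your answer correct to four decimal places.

X ~ Binomial(8, 0.916667); P(3 ≤ X ≤ 6) = Σ C(8,k) p^k (1−p)^(8−k) over k:
  k=3: C(8,3)·0.916667^3·0.083333^5 = 0.000173
  k=4: C(8,4)·0.916667^4·0.083333^4 = 0.002384
  k=5: C(8,5)·0.916667^5·0.083333^3 = 0.020975
  k=6: C(8,6)·0.916667^6·0.083333^2 = 0.115362
Total = 0.138894

0.1389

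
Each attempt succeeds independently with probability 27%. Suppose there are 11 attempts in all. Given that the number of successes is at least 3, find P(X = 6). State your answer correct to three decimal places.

0.061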